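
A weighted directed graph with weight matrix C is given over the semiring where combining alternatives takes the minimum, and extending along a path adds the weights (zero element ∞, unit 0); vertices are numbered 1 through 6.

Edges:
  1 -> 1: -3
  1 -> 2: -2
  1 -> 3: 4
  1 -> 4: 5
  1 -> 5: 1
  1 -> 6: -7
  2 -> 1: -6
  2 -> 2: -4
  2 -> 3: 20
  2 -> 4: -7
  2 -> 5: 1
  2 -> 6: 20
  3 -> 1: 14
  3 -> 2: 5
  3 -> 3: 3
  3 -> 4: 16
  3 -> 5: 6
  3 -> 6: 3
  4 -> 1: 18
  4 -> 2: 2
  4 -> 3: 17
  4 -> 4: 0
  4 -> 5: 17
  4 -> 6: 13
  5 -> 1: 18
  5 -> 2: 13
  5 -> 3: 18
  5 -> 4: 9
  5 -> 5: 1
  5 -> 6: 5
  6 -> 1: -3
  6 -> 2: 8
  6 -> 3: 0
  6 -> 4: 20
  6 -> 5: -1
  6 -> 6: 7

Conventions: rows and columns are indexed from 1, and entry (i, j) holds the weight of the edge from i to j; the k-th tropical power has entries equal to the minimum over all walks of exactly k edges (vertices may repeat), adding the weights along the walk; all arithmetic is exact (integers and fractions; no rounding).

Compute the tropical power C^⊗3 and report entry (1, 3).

C^⊗2:
  [-10, -6, -7, -9, -8, -10]
  [-10, -8, -2, -11, -5, -13]
  [-1, 1, 3, -2, 2, 6]
  [-4, -2, 13, -5, 3, 11]
  [2, 9, 5, 6, 2, 6]
  [-6, -5, 1, 1, -2, -10]
C^⊗3:
  [-13, -12, -10, -13, -11, -17]
  [-16, -12, -13, -15, -14, -17]
  [-5, -3, 3, -6, 0, -8]
  [-8, -6, 0, -9, -3, -11]
  [-1, 0, 6, 2, 3, -5]
  [-13, -9, -10, -12, -11, -13]
Key observation: the optimum is the walk 1->1->6->3, with weight (-3) + (-7) + 0 = -10.
Optimal value attained by: walk 1->1->6->3.
Answer: (C^⊗3)[1][3] = -10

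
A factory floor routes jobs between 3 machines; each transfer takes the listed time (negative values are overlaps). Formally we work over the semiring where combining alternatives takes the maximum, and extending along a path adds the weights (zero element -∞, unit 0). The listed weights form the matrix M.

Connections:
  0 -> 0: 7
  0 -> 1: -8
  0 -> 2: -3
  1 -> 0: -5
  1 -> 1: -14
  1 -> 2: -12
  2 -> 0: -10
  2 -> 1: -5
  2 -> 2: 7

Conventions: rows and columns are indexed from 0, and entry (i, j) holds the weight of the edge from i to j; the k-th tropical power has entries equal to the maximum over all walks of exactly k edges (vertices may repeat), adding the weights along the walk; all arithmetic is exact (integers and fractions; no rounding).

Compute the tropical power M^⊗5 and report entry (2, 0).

M^⊗2:
  [14, -1, 4]
  [2, -13, -5]
  [-3, 2, 14]
M^⊗3:
  [21, 6, 11]
  [9, -6, 2]
  [4, 9, 21]
M^⊗4:
  [28, 13, 18]
  [16, 1, 9]
  [11, 16, 28]
M^⊗5:
  [35, 20, 25]
  [23, 8, 16]
  [18, 23, 35]
Key observation: the optimum is the walk 2->0->0->0->0->0, with weight (-10) + 7 + 7 + 7 + 7 = 18.
Optimal value attained by: walk 2->0->0->0->0->0.
Answer: (M^⊗5)[2][0] = 18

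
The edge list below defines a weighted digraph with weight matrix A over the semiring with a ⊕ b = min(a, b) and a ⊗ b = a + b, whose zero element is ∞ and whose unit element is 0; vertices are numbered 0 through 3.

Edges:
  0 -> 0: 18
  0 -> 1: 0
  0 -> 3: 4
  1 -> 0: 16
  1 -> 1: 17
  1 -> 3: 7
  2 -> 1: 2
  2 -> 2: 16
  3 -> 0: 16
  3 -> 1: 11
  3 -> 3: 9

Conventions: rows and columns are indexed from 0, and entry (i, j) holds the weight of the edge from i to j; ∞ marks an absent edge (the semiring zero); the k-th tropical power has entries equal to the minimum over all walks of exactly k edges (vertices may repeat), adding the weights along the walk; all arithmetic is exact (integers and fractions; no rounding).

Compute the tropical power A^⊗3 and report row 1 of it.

A^⊗2:
  [16, 15, ∞, 7]
  [23, 16, ∞, 16]
  [18, 18, 32, 9]
  [25, 16, ∞, 18]
A^⊗3:
  [23, 16, ∞, 16]
  [32, 23, ∞, 23]
  [25, 18, 48, 18]
  [32, 25, ∞, 23]
Answer: row 1 of A^⊗3 = [32, 23, ∞, 23]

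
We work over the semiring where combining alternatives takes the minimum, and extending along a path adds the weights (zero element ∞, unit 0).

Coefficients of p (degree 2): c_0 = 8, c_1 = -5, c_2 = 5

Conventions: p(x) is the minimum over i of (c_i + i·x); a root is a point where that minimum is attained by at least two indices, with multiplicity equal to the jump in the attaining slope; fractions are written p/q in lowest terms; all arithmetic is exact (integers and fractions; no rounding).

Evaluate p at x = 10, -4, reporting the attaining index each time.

p(10) = min(8+0·10=8, -5+1·10=5, 5+2·10=25) = 5 (attained by i=1)
p(-4) = min(8+0·(-4)=8, -5+1·(-4)=-9, 5+2·(-4)=-3) = -9 (attained by i=1)
Answer: p(10) = 5; p(-4) = -9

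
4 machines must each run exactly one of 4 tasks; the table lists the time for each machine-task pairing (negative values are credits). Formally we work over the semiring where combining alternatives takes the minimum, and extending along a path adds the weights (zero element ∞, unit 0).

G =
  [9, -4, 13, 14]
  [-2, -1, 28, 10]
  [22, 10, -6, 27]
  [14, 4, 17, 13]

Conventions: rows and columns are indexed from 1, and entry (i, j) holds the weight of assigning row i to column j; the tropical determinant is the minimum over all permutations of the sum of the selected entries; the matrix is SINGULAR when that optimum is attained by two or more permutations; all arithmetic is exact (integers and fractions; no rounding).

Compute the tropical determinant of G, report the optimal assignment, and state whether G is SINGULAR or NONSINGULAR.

σ = (1, 2, 3, 4): 9 + (-1) + (-6) + 13 = 15
σ = (1, 2, 4, 3): 9 + (-1) + 27 + 17 = 52
σ = (1, 3, 2, 4): 9 + 28 + 10 + 13 = 60
σ = (1, 3, 4, 2): 9 + 28 + 27 + 4 = 68
σ = (1, 4, 2, 3): 9 + 10 + 10 + 17 = 46
σ = (1, 4, 3, 2): 9 + 10 + (-6) + 4 = 17
σ = (2, 1, 3, 4): (-4) + (-2) + (-6) + 13 = 1
σ = (2, 1, 4, 3): (-4) + (-2) + 27 + 17 = 38
σ = (2, 3, 1, 4): (-4) + 28 + 22 + 13 = 59
σ = (2, 3, 4, 1): (-4) + 28 + 27 + 14 = 65
σ = (2, 4, 1, 3): (-4) + 10 + 22 + 17 = 45
σ = (2, 4, 3, 1): (-4) + 10 + (-6) + 14 = 14
σ = (3, 1, 2, 4): 13 + (-2) + 10 + 13 = 34
σ = (3, 1, 4, 2): 13 + (-2) + 27 + 4 = 42
σ = (3, 2, 1, 4): 13 + (-1) + 22 + 13 = 47
σ = (3, 2, 4, 1): 13 + (-1) + 27 + 14 = 53
σ = (3, 4, 1, 2): 13 + 10 + 22 + 4 = 49
σ = (3, 4, 2, 1): 13 + 10 + 10 + 14 = 47
σ = (4, 1, 2, 3): 14 + (-2) + 10 + 17 = 39
σ = (4, 1, 3, 2): 14 + (-2) + (-6) + 4 = 10
σ = (4, 2, 1, 3): 14 + (-1) + 22 + 17 = 52
σ = (4, 2, 3, 1): 14 + (-1) + (-6) + 14 = 21
σ = (4, 3, 1, 2): 14 + 28 + 22 + 4 = 68
σ = (4, 3, 2, 1): 14 + 28 + 10 + 14 = 66
Optimal value attained by: σ = (2, 1, 3, 4).
Answer: det⊕(G) = 1; verdict: NONSINGULAR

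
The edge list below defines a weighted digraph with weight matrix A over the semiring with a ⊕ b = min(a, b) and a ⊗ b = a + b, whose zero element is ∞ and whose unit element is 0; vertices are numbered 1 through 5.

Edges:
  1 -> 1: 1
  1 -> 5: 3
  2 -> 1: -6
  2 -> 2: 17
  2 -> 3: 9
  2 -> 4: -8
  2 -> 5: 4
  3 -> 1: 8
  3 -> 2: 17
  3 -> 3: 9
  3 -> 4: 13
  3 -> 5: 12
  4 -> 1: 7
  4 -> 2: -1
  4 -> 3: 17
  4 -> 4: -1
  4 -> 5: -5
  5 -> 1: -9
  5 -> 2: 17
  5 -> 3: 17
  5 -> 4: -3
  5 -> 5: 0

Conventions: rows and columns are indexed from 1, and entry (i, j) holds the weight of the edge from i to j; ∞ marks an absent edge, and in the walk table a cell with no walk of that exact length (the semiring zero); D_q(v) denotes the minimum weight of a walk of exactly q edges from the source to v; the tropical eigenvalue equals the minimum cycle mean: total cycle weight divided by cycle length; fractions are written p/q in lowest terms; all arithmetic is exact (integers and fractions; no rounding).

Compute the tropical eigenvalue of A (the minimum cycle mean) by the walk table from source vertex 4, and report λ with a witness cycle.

q=0: [∞, ∞, ∞, 0, ∞]
q=1: [7, -1, 17, -1, -5]
q=2: [-14, -2, 8, -9, -6]
q=3: [-15, -10, 7, -10, -14]
q=4: [-23, -11, -1, -18, -15]
q=5: [-24, -19, -2, -19, -23]
Optimal cycle mean attained by: cycle 2->4->2, total (-8) + (-1), length 2.
Answer: λ = -9/2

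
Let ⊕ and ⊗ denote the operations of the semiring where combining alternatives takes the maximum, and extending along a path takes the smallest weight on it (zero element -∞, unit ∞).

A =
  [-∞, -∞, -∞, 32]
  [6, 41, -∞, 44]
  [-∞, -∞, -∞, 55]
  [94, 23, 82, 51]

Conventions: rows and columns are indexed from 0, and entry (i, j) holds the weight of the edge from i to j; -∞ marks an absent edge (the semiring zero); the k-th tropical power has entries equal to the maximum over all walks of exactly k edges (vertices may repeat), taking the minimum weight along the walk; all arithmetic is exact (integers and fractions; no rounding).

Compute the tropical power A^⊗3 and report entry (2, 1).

A^⊗2:
  [32, 23, 32, 32]
  [44, 41, 44, 44]
  [55, 23, 55, 51]
  [51, 23, 51, 55]
A^⊗3:
  [32, 23, 32, 32]
  [44, 41, 44, 44]
  [51, 23, 51, 55]
  [55, 23, 55, 51]
Key observation: the optimum is the walk 2->3->1->1, with weight 55 min 23 min 41 = 23.
Optimal value attained by: walk 2->3->1->1.
Answer: (A^⊗3)[2][1] = 23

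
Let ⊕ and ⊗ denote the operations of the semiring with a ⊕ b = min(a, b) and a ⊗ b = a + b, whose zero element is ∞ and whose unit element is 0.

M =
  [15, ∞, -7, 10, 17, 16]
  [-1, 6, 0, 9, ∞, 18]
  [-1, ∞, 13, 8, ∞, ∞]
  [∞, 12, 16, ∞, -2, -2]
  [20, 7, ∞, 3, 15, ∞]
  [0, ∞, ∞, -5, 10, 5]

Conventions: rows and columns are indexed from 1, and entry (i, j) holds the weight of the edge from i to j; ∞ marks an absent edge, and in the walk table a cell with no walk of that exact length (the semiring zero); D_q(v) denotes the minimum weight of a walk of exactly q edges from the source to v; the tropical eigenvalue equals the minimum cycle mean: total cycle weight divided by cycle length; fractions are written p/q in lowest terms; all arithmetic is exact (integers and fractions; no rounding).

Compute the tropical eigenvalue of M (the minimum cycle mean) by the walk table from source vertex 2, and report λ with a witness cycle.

q=0: [∞, 0, ∞, ∞, ∞, ∞]
q=1: [-1, 6, 0, 9, ∞, 18]
q=2: [-1, 12, -8, 8, 7, 7]
q=3: [-9, 14, -8, 0, 6, 6]
q=4: [-9, 12, -16, 0, -2, -2]
q=5: [-17, 5, -16, -8, -2, -2]
q=6: [-17, 4, -24, -8, -10, -10]
Optimal cycle mean attained by: cycle 1->3->1, total (-7) + (-1), length 2.
Answer: λ = -4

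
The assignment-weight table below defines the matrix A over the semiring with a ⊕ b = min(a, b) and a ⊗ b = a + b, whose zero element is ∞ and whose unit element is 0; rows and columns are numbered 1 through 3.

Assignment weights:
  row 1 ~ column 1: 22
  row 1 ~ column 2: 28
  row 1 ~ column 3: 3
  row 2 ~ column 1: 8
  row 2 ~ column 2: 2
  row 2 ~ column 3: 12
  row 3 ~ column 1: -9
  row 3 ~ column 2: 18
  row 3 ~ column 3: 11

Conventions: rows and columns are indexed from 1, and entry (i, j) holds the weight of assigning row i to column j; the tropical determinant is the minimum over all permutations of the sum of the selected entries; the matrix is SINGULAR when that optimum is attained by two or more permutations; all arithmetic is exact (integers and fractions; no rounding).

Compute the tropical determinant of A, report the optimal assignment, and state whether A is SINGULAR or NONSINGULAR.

σ = (1, 2, 3): 22 + 2 + 11 = 35
σ = (1, 3, 2): 22 + 12 + 18 = 52
σ = (2, 1, 3): 28 + 8 + 11 = 47
σ = (2, 3, 1): 28 + 12 + (-9) = 31
σ = (3, 1, 2): 3 + 8 + 18 = 29
σ = (3, 2, 1): 3 + 2 + (-9) = -4
Optimal value attained by: σ = (3, 2, 1).
Answer: det⊕(A) = -4; verdict: NONSINGULAR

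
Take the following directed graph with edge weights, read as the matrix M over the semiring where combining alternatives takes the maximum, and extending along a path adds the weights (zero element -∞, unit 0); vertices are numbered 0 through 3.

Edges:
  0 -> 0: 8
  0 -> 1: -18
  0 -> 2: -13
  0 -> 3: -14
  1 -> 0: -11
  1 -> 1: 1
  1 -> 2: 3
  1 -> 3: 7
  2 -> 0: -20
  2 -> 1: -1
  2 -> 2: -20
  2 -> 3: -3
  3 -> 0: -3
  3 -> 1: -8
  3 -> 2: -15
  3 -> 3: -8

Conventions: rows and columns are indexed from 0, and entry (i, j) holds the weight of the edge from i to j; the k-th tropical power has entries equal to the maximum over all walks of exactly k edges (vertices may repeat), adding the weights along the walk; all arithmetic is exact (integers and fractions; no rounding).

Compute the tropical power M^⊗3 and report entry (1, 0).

M^⊗2:
  [16, -10, -5, -6]
  [4, 2, 4, 8]
  [-6, 0, 2, 6]
  [5, -7, -5, -1]
M^⊗3:
  [24, -2, 3, 2]
  [12, 3, 5, 9]
  [3, 1, 3, 7]
  [13, -6, -4, 0]
Key observation: the optimum is the walk 1->3->0->0, with weight 7 + (-3) + 8 = 12.
Optimal value attained by: walk 1->3->0->0.
Answer: (M^⊗3)[1][0] = 12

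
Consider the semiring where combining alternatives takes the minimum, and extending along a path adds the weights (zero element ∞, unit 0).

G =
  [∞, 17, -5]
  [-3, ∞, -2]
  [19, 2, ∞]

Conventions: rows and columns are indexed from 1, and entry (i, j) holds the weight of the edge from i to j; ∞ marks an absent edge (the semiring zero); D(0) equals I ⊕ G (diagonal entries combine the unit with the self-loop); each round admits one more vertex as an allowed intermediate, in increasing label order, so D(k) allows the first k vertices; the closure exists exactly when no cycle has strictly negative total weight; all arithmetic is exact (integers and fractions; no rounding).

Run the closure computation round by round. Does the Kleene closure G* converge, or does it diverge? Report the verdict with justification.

D(0):
  [0, 17, -5]
  [-3, 0, -2]
  [19, 2, 0]
D(1):
  [0, 17, -5]
  [-3, 0, -8]
  [19, 2, 0]
Detection: at round 2, diagonal entry (3, 3) turns strictly negative.
Key observation: the cycle 3->2->1->3 has total weight 2 + (-3) + (-5), which is strictly negative.
Answer: DIVERGES — negative cycle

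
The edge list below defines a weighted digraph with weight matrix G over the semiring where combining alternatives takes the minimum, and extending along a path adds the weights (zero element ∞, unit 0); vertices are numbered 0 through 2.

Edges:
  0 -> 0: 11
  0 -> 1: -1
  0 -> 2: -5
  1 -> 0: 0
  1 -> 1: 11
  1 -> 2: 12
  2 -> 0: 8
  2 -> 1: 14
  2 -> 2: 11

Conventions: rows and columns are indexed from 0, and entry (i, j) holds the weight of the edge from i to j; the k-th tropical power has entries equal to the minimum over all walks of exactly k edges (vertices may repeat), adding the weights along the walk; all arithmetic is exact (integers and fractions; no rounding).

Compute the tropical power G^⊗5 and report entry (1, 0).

G^⊗2:
  [-1, 9, 6]
  [11, -1, -5]
  [14, 7, 3]
G^⊗3:
  [9, -2, -6]
  [-1, 9, 6]
  [7, 13, 9]
G^⊗4:
  [-2, 8, 4]
  [9, -2, -6]
  [13, 6, 2]
G^⊗5:
  [8, -3, -7]
  [-2, 8, 4]
  [6, 12, 8]
Key observation: the optimum is the walk 1->0->1->0->1->0, with weight 0 + (-1) + 0 + (-1) + 0 = -2.
Optimal value attained by: walk 1->0->1->0->1->0.
Answer: (G^⊗5)[1][0] = -2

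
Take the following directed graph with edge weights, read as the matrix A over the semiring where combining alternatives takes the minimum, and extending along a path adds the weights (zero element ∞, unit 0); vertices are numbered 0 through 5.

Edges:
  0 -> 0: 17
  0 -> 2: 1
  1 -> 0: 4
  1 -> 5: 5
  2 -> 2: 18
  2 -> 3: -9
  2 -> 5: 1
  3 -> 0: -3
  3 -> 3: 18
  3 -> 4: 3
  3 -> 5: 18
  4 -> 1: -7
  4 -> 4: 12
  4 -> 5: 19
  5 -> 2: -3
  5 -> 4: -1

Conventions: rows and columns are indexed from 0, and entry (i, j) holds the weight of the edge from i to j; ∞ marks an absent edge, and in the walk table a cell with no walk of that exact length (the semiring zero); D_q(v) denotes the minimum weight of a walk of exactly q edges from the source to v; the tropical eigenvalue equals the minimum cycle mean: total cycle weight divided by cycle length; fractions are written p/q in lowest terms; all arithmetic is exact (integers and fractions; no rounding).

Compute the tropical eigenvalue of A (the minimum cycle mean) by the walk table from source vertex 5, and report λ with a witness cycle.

q=0: [∞, ∞, ∞, ∞, ∞, 0]
q=1: [∞, ∞, -3, ∞, -1, ∞]
q=2: [∞, -8, 15, -12, 11, -2]
q=3: [-15, 4, -5, 6, -9, -3]
q=4: [2, -16, -14, -14, -4, -4]
q=5: [-17, -11, -7, -23, -11, -13]
q=6: [-26, -18, -16, -16, -20, -6]
Optimal cycle mean attained by: cycle 0->2->3->0, total 1 + (-9) + (-3), length 3.
Answer: λ = -11/3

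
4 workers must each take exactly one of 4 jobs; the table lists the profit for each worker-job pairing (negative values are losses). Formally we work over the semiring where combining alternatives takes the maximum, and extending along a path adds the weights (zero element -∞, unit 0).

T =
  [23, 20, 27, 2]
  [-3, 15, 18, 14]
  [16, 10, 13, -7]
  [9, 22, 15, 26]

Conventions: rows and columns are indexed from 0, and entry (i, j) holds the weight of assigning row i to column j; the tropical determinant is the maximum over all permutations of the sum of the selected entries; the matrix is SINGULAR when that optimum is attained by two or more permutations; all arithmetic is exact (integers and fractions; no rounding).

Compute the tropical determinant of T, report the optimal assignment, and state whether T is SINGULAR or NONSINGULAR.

σ = (0, 1, 2, 3): 23 + 15 + 13 + 26 = 77
σ = (0, 1, 3, 2): 23 + 15 + (-7) + 15 = 46
σ = (0, 2, 1, 3): 23 + 18 + 10 + 26 = 77
σ = (0, 2, 3, 1): 23 + 18 + (-7) + 22 = 56
σ = (0, 3, 1, 2): 23 + 14 + 10 + 15 = 62
σ = (0, 3, 2, 1): 23 + 14 + 13 + 22 = 72
σ = (1, 0, 2, 3): 20 + (-3) + 13 + 26 = 56
σ = (1, 0, 3, 2): 20 + (-3) + (-7) + 15 = 25
σ = (1, 2, 0, 3): 20 + 18 + 16 + 26 = 80
σ = (1, 2, 3, 0): 20 + 18 + (-7) + 9 = 40
σ = (1, 3, 0, 2): 20 + 14 + 16 + 15 = 65
σ = (1, 3, 2, 0): 20 + 14 + 13 + 9 = 56
σ = (2, 0, 1, 3): 27 + (-3) + 10 + 26 = 60
σ = (2, 0, 3, 1): 27 + (-3) + (-7) + 22 = 39
σ = (2, 1, 0, 3): 27 + 15 + 16 + 26 = 84
σ = (2, 1, 3, 0): 27 + 15 + (-7) + 9 = 44
σ = (2, 3, 0, 1): 27 + 14 + 16 + 22 = 79
σ = (2, 3, 1, 0): 27 + 14 + 10 + 9 = 60
σ = (3, 0, 1, 2): 2 + (-3) + 10 + 15 = 24
σ = (3, 0, 2, 1): 2 + (-3) + 13 + 22 = 34
σ = (3, 1, 0, 2): 2 + 15 + 16 + 15 = 48
σ = (3, 1, 2, 0): 2 + 15 + 13 + 9 = 39
σ = (3, 2, 0, 1): 2 + 18 + 16 + 22 = 58
σ = (3, 2, 1, 0): 2 + 18 + 10 + 9 = 39
Optimal value attained by: σ = (2, 1, 0, 3).
Answer: det⊕(T) = 84; verdict: NONSINGULAR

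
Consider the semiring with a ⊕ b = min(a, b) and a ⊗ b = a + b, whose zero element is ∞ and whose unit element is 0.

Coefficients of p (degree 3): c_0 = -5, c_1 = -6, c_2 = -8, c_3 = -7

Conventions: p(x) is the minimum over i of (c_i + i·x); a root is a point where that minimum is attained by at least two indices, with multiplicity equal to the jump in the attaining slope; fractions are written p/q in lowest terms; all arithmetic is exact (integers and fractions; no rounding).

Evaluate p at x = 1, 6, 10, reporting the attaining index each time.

p(1) = min(-5+0·1=-5, -6+1·1=-5, -8+2·1=-6, -7+3·1=-4) = -6 (attained by i=2)
p(6) = min(-5+0·6=-5, -6+1·6=0, -8+2·6=4, -7+3·6=11) = -5 (attained by i=0)
p(10) = min(-5+0·10=-5, -6+1·10=4, -8+2·10=12, -7+3·10=23) = -5 (attained by i=0)
Answer: p(1) = -6; p(6) = -5; p(10) = -5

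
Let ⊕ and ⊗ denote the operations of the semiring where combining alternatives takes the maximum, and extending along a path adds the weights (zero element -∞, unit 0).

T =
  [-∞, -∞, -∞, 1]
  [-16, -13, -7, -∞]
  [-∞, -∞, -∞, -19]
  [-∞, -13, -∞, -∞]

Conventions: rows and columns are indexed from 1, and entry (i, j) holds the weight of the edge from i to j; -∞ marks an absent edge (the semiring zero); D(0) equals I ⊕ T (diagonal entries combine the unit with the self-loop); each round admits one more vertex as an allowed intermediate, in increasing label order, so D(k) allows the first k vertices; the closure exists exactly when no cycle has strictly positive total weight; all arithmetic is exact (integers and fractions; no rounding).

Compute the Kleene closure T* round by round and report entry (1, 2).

D(0):
  [0, -∞, -∞, 1]
  [-16, 0, -7, -∞]
  [-∞, -∞, 0, -19]
  [-∞, -13, -∞, 0]
D(1):
  [0, -∞, -∞, 1]
  [-16, 0, -7, -15]
  [-∞, -∞, 0, -19]
  [-∞, -13, -∞, 0]
D(2):
  [0, -∞, -∞, 1]
  [-16, 0, -7, -15]
  [-∞, -∞, 0, -19]
  [-29, -13, -20, 0]
D(3):
  [0, -∞, -∞, 1]
  [-16, 0, -7, -15]
  [-∞, -∞, 0, -19]
  [-29, -13, -20, 0]
D(4):
  [0, -12, -19, 1]
  [-16, 0, -7, -15]
  [-48, -32, 0, -19]
  [-29, -13, -20, 0]
Answer: T*[1][2] = -12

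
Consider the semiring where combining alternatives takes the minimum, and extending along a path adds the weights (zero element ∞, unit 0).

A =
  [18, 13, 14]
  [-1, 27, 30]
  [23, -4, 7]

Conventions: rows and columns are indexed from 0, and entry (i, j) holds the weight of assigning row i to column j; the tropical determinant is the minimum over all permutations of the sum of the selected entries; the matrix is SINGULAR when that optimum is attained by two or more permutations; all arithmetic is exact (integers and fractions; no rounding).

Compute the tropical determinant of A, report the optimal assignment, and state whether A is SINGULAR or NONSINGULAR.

σ = (0, 1, 2): 18 + 27 + 7 = 52
σ = (0, 2, 1): 18 + 30 + (-4) = 44
σ = (1, 0, 2): 13 + (-1) + 7 = 19
σ = (1, 2, 0): 13 + 30 + 23 = 66
σ = (2, 0, 1): 14 + (-1) + (-4) = 9
σ = (2, 1, 0): 14 + 27 + 23 = 64
Optimal value attained by: σ = (2, 0, 1).
Answer: det⊕(A) = 9; verdict: NONSINGULAR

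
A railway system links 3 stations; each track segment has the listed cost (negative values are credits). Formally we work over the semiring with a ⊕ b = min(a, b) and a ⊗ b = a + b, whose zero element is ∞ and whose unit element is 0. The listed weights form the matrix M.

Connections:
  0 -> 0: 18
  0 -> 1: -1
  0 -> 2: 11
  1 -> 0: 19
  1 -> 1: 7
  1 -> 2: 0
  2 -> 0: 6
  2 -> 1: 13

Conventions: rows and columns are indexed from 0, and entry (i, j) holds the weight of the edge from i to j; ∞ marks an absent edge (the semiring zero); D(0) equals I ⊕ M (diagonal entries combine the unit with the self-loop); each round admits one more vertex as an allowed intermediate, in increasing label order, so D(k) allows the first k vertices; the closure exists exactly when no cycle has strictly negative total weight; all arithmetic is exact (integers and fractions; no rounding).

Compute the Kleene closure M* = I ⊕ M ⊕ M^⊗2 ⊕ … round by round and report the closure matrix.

D(0):
  [0, -1, 11]
  [19, 0, 0]
  [6, 13, 0]
D(1):
  [0, -1, 11]
  [19, 0, 0]
  [6, 5, 0]
D(2):
  [0, -1, -1]
  [19, 0, 0]
  [6, 5, 0]
D(3):
  [0, -1, -1]
  [6, 0, 0]
  [6, 5, 0]
Answer: M* = [[0, -1, -1], [6, 0, 0], [6, 5, 0]]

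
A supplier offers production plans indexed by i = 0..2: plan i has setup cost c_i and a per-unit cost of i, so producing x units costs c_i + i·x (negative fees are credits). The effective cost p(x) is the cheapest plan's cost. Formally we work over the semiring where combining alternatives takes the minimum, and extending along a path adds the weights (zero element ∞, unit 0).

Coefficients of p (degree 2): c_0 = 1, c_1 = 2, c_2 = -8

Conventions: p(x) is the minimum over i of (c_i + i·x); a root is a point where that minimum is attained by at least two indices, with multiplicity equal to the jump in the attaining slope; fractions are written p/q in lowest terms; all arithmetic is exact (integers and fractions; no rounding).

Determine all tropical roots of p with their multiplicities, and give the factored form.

hull edge (i=0, c=1) to (i=2, c=-8): slope -9/2, span 2
Factored form: p(x) = -8 ⊗ (x ⊕ 9/2) ⊗ (x ⊕ 9/2)
Answer: roots = 9/2 (mult 2)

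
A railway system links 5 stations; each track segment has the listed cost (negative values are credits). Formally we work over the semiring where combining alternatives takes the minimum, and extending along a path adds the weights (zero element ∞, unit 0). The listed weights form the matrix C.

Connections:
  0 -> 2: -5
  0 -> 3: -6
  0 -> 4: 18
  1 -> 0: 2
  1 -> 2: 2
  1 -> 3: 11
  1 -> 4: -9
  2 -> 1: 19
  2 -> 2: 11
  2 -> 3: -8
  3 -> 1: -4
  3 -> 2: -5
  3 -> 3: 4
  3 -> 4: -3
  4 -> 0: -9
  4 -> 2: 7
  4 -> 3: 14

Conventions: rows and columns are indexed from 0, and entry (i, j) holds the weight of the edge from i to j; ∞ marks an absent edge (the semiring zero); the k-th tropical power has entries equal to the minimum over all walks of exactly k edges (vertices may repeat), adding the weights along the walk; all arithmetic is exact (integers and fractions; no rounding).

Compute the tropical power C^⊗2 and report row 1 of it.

C^⊗2:
  [9, -10, -11, -13, -9]
  [-18, 7, -3, -6, 8]
  [21, -12, -13, -4, -11]
  [-12, 0, -2, -13, -13]
  [∞, 10, -14, -15, 9]
Answer: row 1 of C^⊗2 = [-18, 7, -3, -6, 8]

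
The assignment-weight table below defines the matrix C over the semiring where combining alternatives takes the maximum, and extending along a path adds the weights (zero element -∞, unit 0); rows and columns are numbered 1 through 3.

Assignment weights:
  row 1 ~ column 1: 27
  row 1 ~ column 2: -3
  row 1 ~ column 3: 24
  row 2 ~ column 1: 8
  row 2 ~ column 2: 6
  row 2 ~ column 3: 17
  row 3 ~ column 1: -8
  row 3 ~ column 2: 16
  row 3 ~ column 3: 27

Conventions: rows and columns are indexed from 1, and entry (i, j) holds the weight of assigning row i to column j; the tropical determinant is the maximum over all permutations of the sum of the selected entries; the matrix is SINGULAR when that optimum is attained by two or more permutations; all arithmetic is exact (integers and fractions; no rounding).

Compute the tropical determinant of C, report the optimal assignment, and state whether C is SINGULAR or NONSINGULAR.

σ = (1, 2, 3): 27 + 6 + 27 = 60
σ = (1, 3, 2): 27 + 17 + 16 = 60
σ = (2, 1, 3): (-3) + 8 + 27 = 32
σ = (2, 3, 1): (-3) + 17 + (-8) = 6
σ = (3, 1, 2): 24 + 8 + 16 = 48
σ = (3, 2, 1): 24 + 6 + (-8) = 22
Optimal value attained by: σ = (1, 2, 3).
Answer: det⊕(C) = 60; verdict: SINGULAR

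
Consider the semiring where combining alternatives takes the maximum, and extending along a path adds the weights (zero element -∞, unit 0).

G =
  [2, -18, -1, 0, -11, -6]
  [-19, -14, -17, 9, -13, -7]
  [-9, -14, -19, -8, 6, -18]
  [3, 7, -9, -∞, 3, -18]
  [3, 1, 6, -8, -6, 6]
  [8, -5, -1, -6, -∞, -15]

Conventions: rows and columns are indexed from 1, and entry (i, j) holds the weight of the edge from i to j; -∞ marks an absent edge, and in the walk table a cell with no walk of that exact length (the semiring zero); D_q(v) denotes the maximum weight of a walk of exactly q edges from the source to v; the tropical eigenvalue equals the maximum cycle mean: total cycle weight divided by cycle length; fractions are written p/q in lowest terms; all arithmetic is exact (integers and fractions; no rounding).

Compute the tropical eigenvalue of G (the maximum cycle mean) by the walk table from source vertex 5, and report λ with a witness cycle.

q=0: [-∞, -∞, -∞, -∞, 0, -∞]
q=1: [3, 1, 6, -8, -6, 6]
q=2: [14, 1, 5, 10, 12, 0]
q=3: [16, 17, 18, 14, 13, 18]
q=4: [26, 21, 19, 26, 24, 19]
q=5: [29, 33, 30, 30, 29, 30]
q=6: [38, 37, 35, 42, 36, 35]
Optimal cycle mean attained by: cycle 2->4->2, total 9 + 7, length 2.
Answer: λ = 8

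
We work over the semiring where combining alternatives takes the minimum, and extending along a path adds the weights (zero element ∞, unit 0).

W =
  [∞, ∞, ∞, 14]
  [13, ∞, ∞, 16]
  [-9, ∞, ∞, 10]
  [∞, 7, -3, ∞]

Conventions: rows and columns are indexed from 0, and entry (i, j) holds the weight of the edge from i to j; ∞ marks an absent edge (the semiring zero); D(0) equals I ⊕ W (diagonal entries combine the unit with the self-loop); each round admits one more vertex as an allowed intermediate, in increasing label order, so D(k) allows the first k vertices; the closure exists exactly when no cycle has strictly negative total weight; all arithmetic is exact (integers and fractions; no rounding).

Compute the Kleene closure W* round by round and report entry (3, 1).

D(0):
  [0, ∞, ∞, 14]
  [13, 0, ∞, 16]
  [-9, ∞, 0, 10]
  [∞, 7, -3, 0]
D(1):
  [0, ∞, ∞, 14]
  [13, 0, ∞, 16]
  [-9, ∞, 0, 5]
  [∞, 7, -3, 0]
D(2):
  [0, ∞, ∞, 14]
  [13, 0, ∞, 16]
  [-9, ∞, 0, 5]
  [20, 7, -3, 0]
D(3):
  [0, ∞, ∞, 14]
  [13, 0, ∞, 16]
  [-9, ∞, 0, 5]
  [-12, 7, -3, 0]
D(4):
  [0, 21, 11, 14]
  [4, 0, 13, 16]
  [-9, 12, 0, 5]
  [-12, 7, -3, 0]
Answer: W*[3][1] = 7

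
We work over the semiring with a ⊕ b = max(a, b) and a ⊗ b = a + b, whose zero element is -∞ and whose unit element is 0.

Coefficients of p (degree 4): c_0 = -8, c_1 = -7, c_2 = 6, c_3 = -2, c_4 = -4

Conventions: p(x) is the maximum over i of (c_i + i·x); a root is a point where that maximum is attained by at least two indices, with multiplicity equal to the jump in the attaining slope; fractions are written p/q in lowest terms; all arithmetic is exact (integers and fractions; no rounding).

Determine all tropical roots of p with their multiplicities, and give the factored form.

hull edge (i=0, c=-8) to (i=2, c=6): slope 7, span 2
hull edge (i=2, c=6) to (i=4, c=-4): slope -5, span 2
Factored form: p(x) = -4 ⊗ (x ⊕ (-7)) ⊗ (x ⊕ (-7)) ⊗ (x ⊕ 5) ⊗ (x ⊕ 5)
Answer: roots = -7 (mult 2), 5 (mult 2)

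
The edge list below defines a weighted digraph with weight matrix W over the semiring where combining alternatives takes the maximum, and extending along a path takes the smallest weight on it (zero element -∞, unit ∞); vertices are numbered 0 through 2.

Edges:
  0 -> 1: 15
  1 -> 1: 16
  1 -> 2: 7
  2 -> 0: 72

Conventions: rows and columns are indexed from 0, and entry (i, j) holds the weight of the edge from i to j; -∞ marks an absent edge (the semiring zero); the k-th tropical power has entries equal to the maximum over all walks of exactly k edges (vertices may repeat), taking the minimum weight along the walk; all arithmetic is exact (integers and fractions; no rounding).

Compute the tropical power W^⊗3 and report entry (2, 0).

W^⊗2:
  [-∞, 15, 7]
  [7, 16, 7]
  [-∞, 15, -∞]
W^⊗3:
  [7, 15, 7]
  [7, 16, 7]
  [-∞, 15, 7]
Key observation: no walk of exactly 3 edges connects these vertices, so the entry is the semiring zero.
Answer: (W^⊗3)[2][0] = -∞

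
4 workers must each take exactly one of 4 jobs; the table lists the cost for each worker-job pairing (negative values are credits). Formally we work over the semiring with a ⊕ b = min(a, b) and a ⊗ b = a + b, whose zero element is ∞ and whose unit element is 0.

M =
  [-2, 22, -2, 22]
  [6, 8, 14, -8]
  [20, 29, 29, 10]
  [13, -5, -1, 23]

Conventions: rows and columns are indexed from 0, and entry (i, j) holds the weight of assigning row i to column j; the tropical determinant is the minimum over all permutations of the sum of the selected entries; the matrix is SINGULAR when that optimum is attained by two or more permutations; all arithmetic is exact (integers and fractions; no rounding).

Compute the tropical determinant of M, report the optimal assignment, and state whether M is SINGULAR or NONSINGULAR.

σ = (0, 1, 2, 3): (-2) + 8 + 29 + 23 = 58
σ = (0, 1, 3, 2): (-2) + 8 + 10 + (-1) = 15
σ = (0, 2, 1, 3): (-2) + 14 + 29 + 23 = 64
σ = (0, 2, 3, 1): (-2) + 14 + 10 + (-5) = 17
σ = (0, 3, 1, 2): (-2) + (-8) + 29 + (-1) = 18
σ = (0, 3, 2, 1): (-2) + (-8) + 29 + (-5) = 14
σ = (1, 0, 2, 3): 22 + 6 + 29 + 23 = 80
σ = (1, 0, 3, 2): 22 + 6 + 10 + (-1) = 37
σ = (1, 2, 0, 3): 22 + 14 + 20 + 23 = 79
σ = (1, 2, 3, 0): 22 + 14 + 10 + 13 = 59
σ = (1, 3, 0, 2): 22 + (-8) + 20 + (-1) = 33
σ = (1, 3, 2, 0): 22 + (-8) + 29 + 13 = 56
σ = (2, 0, 1, 3): (-2) + 6 + 29 + 23 = 56
σ = (2, 0, 3, 1): (-2) + 6 + 10 + (-5) = 9
σ = (2, 1, 0, 3): (-2) + 8 + 20 + 23 = 49
σ = (2, 1, 3, 0): (-2) + 8 + 10 + 13 = 29
σ = (2, 3, 0, 1): (-2) + (-8) + 20 + (-5) = 5
σ = (2, 3, 1, 0): (-2) + (-8) + 29 + 13 = 32
σ = (3, 0, 1, 2): 22 + 6 + 29 + (-1) = 56
σ = (3, 0, 2, 1): 22 + 6 + 29 + (-5) = 52
σ = (3, 1, 0, 2): 22 + 8 + 20 + (-1) = 49
σ = (3, 1, 2, 0): 22 + 8 + 29 + 13 = 72
σ = (3, 2, 0, 1): 22 + 14 + 20 + (-5) = 51
σ = (3, 2, 1, 0): 22 + 14 + 29 + 13 = 78
Optimal value attained by: σ = (2, 3, 0, 1).
Answer: det⊕(M) = 5; verdict: NONSINGULAR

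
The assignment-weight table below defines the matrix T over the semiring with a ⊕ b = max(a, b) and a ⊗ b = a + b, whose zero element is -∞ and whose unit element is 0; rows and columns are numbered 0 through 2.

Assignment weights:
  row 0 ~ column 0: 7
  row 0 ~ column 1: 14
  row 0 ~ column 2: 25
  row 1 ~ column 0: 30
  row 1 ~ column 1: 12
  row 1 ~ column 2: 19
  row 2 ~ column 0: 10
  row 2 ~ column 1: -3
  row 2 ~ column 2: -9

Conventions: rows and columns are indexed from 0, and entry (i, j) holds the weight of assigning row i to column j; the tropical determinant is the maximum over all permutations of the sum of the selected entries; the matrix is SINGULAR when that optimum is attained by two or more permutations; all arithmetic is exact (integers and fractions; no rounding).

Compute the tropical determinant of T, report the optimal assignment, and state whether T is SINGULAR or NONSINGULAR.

σ = (0, 1, 2): 7 + 12 + (-9) = 10
σ = (0, 2, 1): 7 + 19 + (-3) = 23
σ = (1, 0, 2): 14 + 30 + (-9) = 35
σ = (1, 2, 0): 14 + 19 + 10 = 43
σ = (2, 0, 1): 25 + 30 + (-3) = 52
σ = (2, 1, 0): 25 + 12 + 10 = 47
Optimal value attained by: σ = (2, 0, 1).
Answer: det⊕(T) = 52; verdict: NONSINGULAR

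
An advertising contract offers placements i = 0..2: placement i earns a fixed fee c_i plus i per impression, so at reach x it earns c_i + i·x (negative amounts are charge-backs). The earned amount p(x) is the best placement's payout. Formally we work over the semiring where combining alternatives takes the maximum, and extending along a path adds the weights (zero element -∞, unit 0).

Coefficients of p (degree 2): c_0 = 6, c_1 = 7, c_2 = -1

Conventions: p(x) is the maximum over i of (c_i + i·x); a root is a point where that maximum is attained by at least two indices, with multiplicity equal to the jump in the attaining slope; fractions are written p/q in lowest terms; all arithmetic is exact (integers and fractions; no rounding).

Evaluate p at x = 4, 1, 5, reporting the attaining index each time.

p(4) = max(6+0·4=6, 7+1·4=11, -1+2·4=7) = 11 (attained by i=1)
p(1) = max(6+0·1=6, 7+1·1=8, -1+2·1=1) = 8 (attained by i=1)
p(5) = max(6+0·5=6, 7+1·5=12, -1+2·5=9) = 12 (attained by i=1)
Answer: p(4) = 11; p(1) = 8; p(5) = 12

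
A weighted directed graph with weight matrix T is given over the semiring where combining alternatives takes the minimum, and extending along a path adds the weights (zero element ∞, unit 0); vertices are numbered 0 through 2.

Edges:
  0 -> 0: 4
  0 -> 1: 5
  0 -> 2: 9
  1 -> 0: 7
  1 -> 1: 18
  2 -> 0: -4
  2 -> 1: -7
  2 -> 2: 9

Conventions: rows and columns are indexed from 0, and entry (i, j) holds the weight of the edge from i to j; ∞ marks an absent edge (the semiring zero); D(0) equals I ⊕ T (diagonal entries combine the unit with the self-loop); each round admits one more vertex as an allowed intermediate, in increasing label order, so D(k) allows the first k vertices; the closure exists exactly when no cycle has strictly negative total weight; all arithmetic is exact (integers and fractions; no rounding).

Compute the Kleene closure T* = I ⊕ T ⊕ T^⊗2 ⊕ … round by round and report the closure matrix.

D(0):
  [0, 5, 9]
  [7, 0, ∞]
  [-4, -7, 0]
D(1):
  [0, 5, 9]
  [7, 0, 16]
  [-4, -7, 0]
D(2):
  [0, 5, 9]
  [7, 0, 16]
  [-4, -7, 0]
D(3):
  [0, 2, 9]
  [7, 0, 16]
  [-4, -7, 0]
Answer: T* = [[0, 2, 9], [7, 0, 16], [-4, -7, 0]]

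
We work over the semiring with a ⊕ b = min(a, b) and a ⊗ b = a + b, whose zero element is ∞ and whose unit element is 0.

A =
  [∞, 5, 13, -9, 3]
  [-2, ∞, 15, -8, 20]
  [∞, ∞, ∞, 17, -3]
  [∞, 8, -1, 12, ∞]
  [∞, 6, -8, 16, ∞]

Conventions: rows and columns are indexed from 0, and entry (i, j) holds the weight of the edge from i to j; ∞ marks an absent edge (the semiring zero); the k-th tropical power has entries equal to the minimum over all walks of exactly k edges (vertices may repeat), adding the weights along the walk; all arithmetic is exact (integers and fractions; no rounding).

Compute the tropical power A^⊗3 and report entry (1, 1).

A^⊗2:
  [3, -1, -10, -3, 10]
  [∞, 0, -9, -11, 1]
  [∞, 3, -11, 13, ∞]
  [6, 20, 11, 0, -4]
  [4, 24, 15, -2, -11]
A^⊗3:
  [-3, 5, -4, -9, -13]
  [-2, -3, -12, -8, -12]
  [1, 21, 12, -5, -14]
  [18, 2, -12, -3, 8]
  [22, -5, -19, -5, 7]
Key observation: the optimum is the walk 1->0->3->1, with weight (-2) + (-9) + 8 = -3.
Optimal value attained by: walk 1->0->3->1.
Answer: (A^⊗3)[1][1] = -3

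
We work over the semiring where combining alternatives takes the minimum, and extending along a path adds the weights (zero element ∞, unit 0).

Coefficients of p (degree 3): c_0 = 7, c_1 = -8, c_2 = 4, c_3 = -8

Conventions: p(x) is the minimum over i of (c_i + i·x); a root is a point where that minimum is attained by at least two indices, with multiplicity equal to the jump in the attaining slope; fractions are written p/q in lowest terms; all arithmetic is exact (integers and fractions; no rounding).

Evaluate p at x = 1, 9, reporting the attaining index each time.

p(1) = min(7+0·1=7, -8+1·1=-7, 4+2·1=6, -8+3·1=-5) = -7 (attained by i=1)
p(9) = min(7+0·9=7, -8+1·9=1, 4+2·9=22, -8+3·9=19) = 1 (attained by i=1)
Answer: p(1) = -7; p(9) = 1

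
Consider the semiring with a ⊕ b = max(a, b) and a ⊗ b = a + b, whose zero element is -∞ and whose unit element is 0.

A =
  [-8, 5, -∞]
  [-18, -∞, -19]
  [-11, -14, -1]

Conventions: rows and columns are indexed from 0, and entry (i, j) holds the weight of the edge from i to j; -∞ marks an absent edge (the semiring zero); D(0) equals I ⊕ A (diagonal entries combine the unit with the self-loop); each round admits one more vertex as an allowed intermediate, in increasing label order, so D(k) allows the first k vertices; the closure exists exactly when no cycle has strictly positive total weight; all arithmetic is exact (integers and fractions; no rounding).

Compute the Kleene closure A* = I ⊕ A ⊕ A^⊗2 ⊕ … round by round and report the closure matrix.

D(0):
  [0, 5, -∞]
  [-18, 0, -19]
  [-11, -14, 0]
D(1):
  [0, 5, -∞]
  [-18, 0, -19]
  [-11, -6, 0]
D(2):
  [0, 5, -14]
  [-18, 0, -19]
  [-11, -6, 0]
D(3):
  [0, 5, -14]
  [-18, 0, -19]
  [-11, -6, 0]
Answer: A* = [[0, 5, -14], [-18, 0, -19], [-11, -6, 0]]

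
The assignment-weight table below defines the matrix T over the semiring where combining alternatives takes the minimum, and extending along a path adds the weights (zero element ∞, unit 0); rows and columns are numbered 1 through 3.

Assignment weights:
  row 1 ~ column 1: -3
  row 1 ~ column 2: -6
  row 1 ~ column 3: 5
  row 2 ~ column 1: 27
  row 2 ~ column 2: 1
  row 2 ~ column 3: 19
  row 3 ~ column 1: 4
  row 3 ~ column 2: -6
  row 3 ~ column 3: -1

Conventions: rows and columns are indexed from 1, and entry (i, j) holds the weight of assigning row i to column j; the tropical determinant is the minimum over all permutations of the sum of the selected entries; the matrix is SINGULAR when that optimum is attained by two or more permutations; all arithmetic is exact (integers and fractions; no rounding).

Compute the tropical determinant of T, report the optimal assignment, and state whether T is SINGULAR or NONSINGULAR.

σ = (1, 2, 3): (-3) + 1 + (-1) = -3
σ = (1, 3, 2): (-3) + 19 + (-6) = 10
σ = (2, 1, 3): (-6) + 27 + (-1) = 20
σ = (2, 3, 1): (-6) + 19 + 4 = 17
σ = (3, 1, 2): 5 + 27 + (-6) = 26
σ = (3, 2, 1): 5 + 1 + 4 = 10
Optimal value attained by: σ = (1, 2, 3).
Answer: det⊕(T) = -3; verdict: NONSINGULAR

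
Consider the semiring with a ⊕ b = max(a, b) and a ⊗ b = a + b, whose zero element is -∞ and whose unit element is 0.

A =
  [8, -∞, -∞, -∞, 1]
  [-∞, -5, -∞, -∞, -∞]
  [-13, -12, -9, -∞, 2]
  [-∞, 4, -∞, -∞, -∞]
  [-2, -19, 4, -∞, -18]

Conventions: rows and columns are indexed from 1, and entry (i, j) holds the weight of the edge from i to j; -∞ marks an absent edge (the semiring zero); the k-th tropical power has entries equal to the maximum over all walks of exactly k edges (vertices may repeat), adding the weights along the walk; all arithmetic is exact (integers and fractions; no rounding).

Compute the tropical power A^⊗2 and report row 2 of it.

A^⊗2:
  [16, -18, 5, -∞, 9]
  [-∞, -10, -∞, -∞, -∞]
  [0, -17, 6, -∞, -7]
  [-∞, -1, -∞, -∞, -∞]
  [6, -8, -5, -∞, 6]
Answer: row 2 of A^⊗2 = [-∞, -10, -∞, -∞, -∞]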